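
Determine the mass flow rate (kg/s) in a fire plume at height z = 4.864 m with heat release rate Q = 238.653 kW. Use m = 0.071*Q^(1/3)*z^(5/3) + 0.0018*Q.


Q^(1/3) = 6.2028
z^(5/3) = 13.963
First term = 0.071 * 6.2028 * 13.963 = 6.1495
Second term = 0.0018 * 238.653 = 0.42958
m = 6.5790 kg/s

6.5790 kg/s


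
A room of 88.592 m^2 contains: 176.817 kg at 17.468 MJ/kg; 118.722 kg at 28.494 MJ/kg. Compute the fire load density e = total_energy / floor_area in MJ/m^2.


Total energy = 176.817*17.468 + 118.722*28.494
= 3088.639 + 3382.865
= 6471.504 MJ
e = 6471.504 / 88.592 = 73.048 MJ/m^2

73.048 MJ/m^2


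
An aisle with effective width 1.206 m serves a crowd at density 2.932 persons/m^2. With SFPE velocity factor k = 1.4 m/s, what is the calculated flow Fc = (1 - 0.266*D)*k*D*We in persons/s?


1 - 0.266*D = 1 - 0.266*2.932 = 0.22009
Fs = 0.22009 * 1.4 * 2.932 = 0.90342 persons/(s*m)
Fc = 0.90342 * 1.206 = 1.0895 persons/s

1.0895 persons/s


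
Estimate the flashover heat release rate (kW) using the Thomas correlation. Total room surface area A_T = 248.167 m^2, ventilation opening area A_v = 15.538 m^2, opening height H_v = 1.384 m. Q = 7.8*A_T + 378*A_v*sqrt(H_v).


7.8*A_T = 1935.7
sqrt(H_v) = 1.1764
378*A_v*sqrt(H_v) = 6909.6
Q = 1935.7 + 6909.6 = 8845.3 kW

8845.3 kW


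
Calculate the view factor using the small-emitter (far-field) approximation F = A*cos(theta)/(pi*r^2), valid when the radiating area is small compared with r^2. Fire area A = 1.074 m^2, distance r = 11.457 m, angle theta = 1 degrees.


cos(1 deg) = 0.99985
pi*r^2 = 412.37
F = 1.074 * 0.99985 / 412.37 = 0.0026040

0.0026040


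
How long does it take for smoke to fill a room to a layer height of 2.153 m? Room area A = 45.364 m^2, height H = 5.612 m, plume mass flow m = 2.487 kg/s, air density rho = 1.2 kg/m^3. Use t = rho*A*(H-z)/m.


H - z = 3.459 m
t = 1.2 * 45.364 * 3.459 / 2.487 = 75.712 s

75.712 s


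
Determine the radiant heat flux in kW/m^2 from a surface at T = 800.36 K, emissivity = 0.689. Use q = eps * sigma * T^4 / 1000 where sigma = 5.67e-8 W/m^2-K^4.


T^4 = 4.1034e+11
q = 0.689 * 5.67e-8 * 4.1034e+11 / 1000 = 16.030 kW/m^2

16.030 kW/m^2


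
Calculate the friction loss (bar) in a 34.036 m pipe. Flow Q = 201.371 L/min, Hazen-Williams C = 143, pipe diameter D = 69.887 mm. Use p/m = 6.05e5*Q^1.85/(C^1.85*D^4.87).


Q^1.85 = 18298
C^1.85 = 9713.4
D^4.87 = 9.5987e+08
p/m = 0.0011873 bar/m
p_total = 0.0011873 * 34.036 = 0.040412 bar

0.040412 bar


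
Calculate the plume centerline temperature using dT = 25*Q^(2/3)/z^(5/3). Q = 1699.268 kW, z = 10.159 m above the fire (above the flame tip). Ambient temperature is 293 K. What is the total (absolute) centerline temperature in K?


Q^(2/3) = 142.40
z^(5/3) = 47.652
dT = 25 * 142.40 / 47.652 = 74.707 K
T = 293 + 74.707 = 367.71 K

367.71 K


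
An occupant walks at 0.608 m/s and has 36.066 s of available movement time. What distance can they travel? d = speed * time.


d = 0.608 * 36.066 = 21.928 m

21.928 m


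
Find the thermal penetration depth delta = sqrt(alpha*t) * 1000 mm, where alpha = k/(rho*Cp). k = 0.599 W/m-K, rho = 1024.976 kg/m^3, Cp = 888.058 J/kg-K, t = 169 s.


alpha = 0.599 / (1024.976 * 888.058) = 6.5807e-07 m^2/s
alpha * t = 0.00011121
delta = sqrt(0.00011121) * 1000 = 10.546 mm

10.546 mm


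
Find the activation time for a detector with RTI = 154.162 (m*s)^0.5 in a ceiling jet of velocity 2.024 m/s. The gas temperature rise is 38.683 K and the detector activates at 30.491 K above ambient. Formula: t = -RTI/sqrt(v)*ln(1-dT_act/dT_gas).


dT_act/dT_gas = 0.78823
ln(1 - 0.78823) = -1.5522
t = -154.162 / sqrt(2.024) * -1.5522 = 168.20 s

168.20 s


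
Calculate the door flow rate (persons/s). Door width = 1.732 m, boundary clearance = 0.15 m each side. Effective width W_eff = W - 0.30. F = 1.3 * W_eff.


W_eff = 1.732 - 0.30 = 1.432 m
F = 1.3 * 1.432 = 1.8616 persons/s

1.8616 persons/s


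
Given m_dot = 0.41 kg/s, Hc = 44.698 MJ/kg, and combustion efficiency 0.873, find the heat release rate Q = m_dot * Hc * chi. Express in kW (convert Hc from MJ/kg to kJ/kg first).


Hc = 44.698 MJ/kg = 44.698 * 1000 kJ/kg = 44698 kJ/kg
Q = 0.41 kg/s * 44698 kJ/kg * 0.873 = 15999 kW

15999 kW


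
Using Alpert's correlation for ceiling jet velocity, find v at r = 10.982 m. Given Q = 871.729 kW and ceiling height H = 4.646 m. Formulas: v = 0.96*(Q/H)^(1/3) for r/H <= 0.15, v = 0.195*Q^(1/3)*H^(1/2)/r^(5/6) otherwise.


r/H = 10.982 / 4.646 = 2.3638
r/H > 0.15, so v = 0.195*Q^(1/3)*H^(1/2)/r^(5/6)
Q^(1/3) = 9.5527
H^(1/2) = 2.1555
r^(5/6) = 7.3660
v = 0.195 * 9.5527 * 2.1555 / 7.3660 = 0.54509 m/s

0.54509 m/s


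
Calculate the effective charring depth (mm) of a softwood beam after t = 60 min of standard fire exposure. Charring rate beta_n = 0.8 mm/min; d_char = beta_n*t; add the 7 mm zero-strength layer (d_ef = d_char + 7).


d_char = 0.8 * 60 = 48 mm
d_ef = 48 + 1.0*7 = 55 mm

55 mm


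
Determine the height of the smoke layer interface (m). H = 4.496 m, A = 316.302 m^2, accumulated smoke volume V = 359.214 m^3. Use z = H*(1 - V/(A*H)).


V/(A*H) = 0.25260
1 - 0.25260 = 0.74740
z = 4.496 * 0.74740 = 3.3603 m

3.3603 m


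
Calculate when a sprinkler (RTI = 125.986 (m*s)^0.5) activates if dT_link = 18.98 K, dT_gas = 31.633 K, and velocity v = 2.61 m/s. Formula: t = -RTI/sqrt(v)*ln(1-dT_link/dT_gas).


dT_link/dT_gas = 0.60001
ln(1 - 0.60001) = -0.91631
t = -125.986 / sqrt(2.61) * -0.91631 = 71.457 s

71.457 s


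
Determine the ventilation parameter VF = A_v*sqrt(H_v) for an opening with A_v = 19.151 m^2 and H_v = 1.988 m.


sqrt(H_v) = 1.4100
VF = 19.151 * 1.4100 = 27.002 m^(5/2)

27.002 m^(5/2)


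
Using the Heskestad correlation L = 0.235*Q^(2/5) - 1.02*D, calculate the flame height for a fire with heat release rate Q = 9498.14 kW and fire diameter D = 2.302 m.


Q^(2/5) = 38.999
0.235 * Q^(2/5) = 9.1648
1.02 * D = 2.3480
L = 6.8168 m

6.8168 m


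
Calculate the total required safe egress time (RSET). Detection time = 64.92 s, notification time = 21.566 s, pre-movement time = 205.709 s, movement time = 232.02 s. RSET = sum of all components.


Total = 64.92 + 21.566 + 205.709 + 232.02 = 524.215 s

524.215 s


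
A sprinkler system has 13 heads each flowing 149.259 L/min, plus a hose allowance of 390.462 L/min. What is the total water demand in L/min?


Sprinkler demand = 13 * 149.259 = 1940.367 L/min
Total = 1940.367 + 390.462 = 2330.829 L/min

2330.829 L/min


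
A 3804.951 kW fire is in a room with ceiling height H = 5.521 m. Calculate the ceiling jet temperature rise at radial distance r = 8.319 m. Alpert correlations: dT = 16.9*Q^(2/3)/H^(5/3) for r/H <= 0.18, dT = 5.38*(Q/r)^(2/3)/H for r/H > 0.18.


r/H = 8.319 / 5.521 = 1.5068
r/H > 0.18, so dT = 5.38*(Q/r)^(2/3)/H
Q/r = 457.38
(Q/r)^(2/3) = 59.363
dT = 5.38 * 59.363 / 5.521 = 57.847 K

57.847 K


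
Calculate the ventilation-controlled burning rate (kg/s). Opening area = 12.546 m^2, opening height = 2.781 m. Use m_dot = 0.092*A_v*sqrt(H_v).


sqrt(H_v) = 1.6676
m_dot = 0.092 * 12.546 * 1.6676 = 1.9248 kg/s

1.9248 kg/s


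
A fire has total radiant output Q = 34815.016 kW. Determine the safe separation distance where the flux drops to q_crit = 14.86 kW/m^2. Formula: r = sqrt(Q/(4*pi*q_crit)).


4*pi*q_crit = 186.74
Q/(4*pi*q_crit) = 186.44
r = sqrt(186.44) = 13.654 m

13.654 m


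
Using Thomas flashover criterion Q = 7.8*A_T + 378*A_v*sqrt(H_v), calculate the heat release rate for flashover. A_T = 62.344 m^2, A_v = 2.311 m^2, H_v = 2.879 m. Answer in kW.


7.8*A_T = 486.28
sqrt(H_v) = 1.6968
378*A_v*sqrt(H_v) = 1482.2
Q = 486.28 + 1482.2 = 1968.5 kW

1968.5 kW


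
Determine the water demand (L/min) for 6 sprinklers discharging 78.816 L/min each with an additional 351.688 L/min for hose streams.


Sprinkler demand = 6 * 78.816 = 472.896 L/min
Total = 472.896 + 351.688 = 824.584 L/min

824.584 L/min


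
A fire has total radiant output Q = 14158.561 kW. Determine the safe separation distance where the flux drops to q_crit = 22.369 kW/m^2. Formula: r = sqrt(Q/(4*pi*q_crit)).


4*pi*q_crit = 281.10
Q/(4*pi*q_crit) = 50.369
r = sqrt(50.369) = 7.0971 m

7.0971 m


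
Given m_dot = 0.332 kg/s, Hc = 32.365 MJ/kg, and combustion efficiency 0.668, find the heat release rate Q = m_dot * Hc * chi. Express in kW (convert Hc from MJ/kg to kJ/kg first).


Hc = 32.365 MJ/kg = 32.365 * 1000 kJ/kg = 32365 kJ/kg
Q = 0.332 kg/s * 32365 kJ/kg * 0.668 = 7177.8 kW

7177.8 kW


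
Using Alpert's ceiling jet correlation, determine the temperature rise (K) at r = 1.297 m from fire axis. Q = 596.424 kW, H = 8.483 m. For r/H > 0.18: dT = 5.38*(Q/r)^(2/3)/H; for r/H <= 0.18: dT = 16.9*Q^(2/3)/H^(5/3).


r/H = 1.297 / 8.483 = 0.15289
r/H <= 0.18, so dT = 16.9*Q^(2/3)/H^(5/3)
Q^(2/3) = 70.855
H^(5/3) = 35.284
dT = 16.9 * 70.855 / 35.284 = 33.937 K

33.937 K


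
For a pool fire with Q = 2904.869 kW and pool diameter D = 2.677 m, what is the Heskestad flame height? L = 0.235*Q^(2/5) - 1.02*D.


Q^(2/5) = 24.280
0.235 * Q^(2/5) = 5.7058
1.02 * D = 2.7305
L = 2.9753 m

2.9753 m


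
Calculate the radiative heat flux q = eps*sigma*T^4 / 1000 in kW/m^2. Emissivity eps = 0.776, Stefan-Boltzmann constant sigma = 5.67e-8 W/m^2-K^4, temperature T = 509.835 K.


T^4 = 6.7565e+10
q = 0.776 * 5.67e-8 * 6.7565e+10 / 1000 = 2.9728 kW/m^2

2.9728 kW/m^2


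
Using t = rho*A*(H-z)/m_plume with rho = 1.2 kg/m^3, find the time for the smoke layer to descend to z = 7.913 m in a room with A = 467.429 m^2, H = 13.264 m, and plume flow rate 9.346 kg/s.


H - z = 5.351 m
t = 1.2 * 467.429 * 5.351 / 9.346 = 321.15 s

321.15 s


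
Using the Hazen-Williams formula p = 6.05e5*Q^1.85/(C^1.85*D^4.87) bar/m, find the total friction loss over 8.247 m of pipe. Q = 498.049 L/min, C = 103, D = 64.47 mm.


Q^1.85 = 97713
C^1.85 = 5293.6
D^4.87 = 6.4800e+08
p/m = 0.017234 bar/m
p_total = 0.017234 * 8.247 = 0.14213 bar

0.14213 bar


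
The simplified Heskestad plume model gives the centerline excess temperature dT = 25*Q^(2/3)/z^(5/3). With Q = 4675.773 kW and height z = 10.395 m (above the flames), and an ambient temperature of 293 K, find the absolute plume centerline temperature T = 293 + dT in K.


Q^(2/3) = 279.62
z^(5/3) = 49.512
dT = 25 * 279.62 / 49.512 = 141.19 K
T = 293 + 141.19 = 434.19 K

434.19 K


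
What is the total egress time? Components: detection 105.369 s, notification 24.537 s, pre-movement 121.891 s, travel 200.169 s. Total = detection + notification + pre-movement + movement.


Total = 105.369 + 24.537 + 121.891 + 200.169 = 451.966 s

451.966 s


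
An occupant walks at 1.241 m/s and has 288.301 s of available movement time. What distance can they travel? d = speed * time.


d = 1.241 * 288.301 = 357.78 m

357.78 m


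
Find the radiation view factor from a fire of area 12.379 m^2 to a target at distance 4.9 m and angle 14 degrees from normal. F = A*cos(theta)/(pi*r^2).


cos(14 deg) = 0.97030
pi*r^2 = 75.430
F = 12.379 * 0.97030 / 75.430 = 0.15924

0.15924


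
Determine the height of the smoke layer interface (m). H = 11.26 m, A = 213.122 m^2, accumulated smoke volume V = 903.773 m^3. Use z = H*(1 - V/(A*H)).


V/(A*H) = 0.37661
1 - 0.37661 = 0.62339
z = 11.26 * 0.62339 = 7.0194 m

7.0194 m


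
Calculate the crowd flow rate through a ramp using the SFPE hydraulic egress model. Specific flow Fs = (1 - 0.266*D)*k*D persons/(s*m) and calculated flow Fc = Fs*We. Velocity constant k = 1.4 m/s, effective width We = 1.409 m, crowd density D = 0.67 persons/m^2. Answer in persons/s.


1 - 0.266*D = 1 - 0.266*0.67 = 0.82178
Fs = 0.82178 * 1.4 * 0.67 = 0.77083 persons/(s*m)
Fc = 0.77083 * 1.409 = 1.0861 persons/s

1.0861 persons/s


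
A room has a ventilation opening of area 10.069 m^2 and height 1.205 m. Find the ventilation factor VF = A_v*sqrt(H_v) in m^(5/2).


sqrt(H_v) = 1.0977
VF = 10.069 * 1.0977 = 11.053 m^(5/2)

11.053 m^(5/2)


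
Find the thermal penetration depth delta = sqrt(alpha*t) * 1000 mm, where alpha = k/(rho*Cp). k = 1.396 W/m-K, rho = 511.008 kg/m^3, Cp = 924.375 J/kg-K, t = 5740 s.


alpha = 1.396 / (511.008 * 924.375) = 2.9554e-06 m^2/s
alpha * t = 0.016964
delta = sqrt(0.016964) * 1000 = 130.24 mm

130.24 mm


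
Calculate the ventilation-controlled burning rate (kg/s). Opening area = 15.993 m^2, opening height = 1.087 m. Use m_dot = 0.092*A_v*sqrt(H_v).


sqrt(H_v) = 1.0426
m_dot = 0.092 * 15.993 * 1.0426 = 1.5340 kg/s

1.5340 kg/s


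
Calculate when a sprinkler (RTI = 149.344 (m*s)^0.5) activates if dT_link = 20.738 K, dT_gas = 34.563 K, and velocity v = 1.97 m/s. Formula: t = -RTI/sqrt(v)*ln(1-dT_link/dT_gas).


dT_link/dT_gas = 0.60001
ln(1 - 0.60001) = -0.91631
t = -149.344 / sqrt(1.97) * -0.91631 = 97.498 s

97.498 s


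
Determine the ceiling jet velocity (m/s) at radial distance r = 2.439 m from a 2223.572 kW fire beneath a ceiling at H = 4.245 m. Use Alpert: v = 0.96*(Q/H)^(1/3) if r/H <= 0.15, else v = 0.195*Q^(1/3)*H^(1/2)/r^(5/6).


r/H = 2.439 / 4.245 = 0.57456
r/H > 0.15, so v = 0.195*Q^(1/3)*H^(1/2)/r^(5/6)
Q^(1/3) = 13.052
H^(1/2) = 2.0603
r^(5/6) = 2.1022
v = 0.195 * 13.052 * 2.0603 / 2.1022 = 2.4945 m/s

2.4945 m/s


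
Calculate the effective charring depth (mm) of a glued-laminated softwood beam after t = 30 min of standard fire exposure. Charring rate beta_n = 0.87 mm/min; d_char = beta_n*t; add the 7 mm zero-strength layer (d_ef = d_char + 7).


d_char = 0.87 * 30 = 26.1 mm
d_ef = 26.1 + 1.0*7 = 33.1 mm

33.1 mm


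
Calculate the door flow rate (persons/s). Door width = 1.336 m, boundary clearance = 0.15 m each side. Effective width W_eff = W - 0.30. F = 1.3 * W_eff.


W_eff = 1.336 - 0.30 = 1.036 m
F = 1.3 * 1.036 = 1.3468 persons/s

1.3468 persons/s


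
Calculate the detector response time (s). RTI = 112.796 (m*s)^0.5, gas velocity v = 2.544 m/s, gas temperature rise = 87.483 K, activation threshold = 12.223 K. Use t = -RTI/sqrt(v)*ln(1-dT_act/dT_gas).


dT_act/dT_gas = 0.13972
ln(1 - 0.13972) = -0.15050
t = -112.796 / sqrt(2.544) * -0.15050 = 10.643 s

10.643 s


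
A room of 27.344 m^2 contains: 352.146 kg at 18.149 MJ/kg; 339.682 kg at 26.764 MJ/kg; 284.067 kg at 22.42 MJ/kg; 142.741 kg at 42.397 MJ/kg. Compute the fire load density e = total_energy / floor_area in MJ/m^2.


Total energy = 352.146*18.149 + 339.682*26.764 + 284.067*22.42 + 142.741*42.397
= 6391.098 + 9091.249 + 6368.782 + 6051.790
= 27902.92 MJ
e = 27902.92 / 27.344 = 1020.4 MJ/m^2

1020.4 MJ/m^2


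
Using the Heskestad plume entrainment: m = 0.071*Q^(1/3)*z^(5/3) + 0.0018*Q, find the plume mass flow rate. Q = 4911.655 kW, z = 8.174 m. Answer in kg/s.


Q^(1/3) = 16.998
z^(5/3) = 33.168
First term = 0.071 * 16.998 * 33.168 = 40.031
Second term = 0.0018 * 4911.655 = 8.8410
m = 48.872 kg/s

48.872 kg/s


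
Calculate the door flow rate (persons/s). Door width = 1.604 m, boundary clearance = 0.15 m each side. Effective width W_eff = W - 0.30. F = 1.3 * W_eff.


W_eff = 1.604 - 0.30 = 1.304 m
F = 1.3 * 1.304 = 1.6952 persons/s

1.6952 persons/s


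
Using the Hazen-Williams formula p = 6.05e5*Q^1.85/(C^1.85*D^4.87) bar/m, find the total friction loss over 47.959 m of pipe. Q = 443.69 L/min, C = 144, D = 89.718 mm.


Q^1.85 = 78904
C^1.85 = 9839.4
D^4.87 = 3.2398e+09
p/m = 0.0014975 bar/m
p_total = 0.0014975 * 47.959 = 0.071817 bar

0.071817 bar


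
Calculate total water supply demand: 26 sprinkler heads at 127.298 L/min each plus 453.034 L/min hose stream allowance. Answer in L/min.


Sprinkler demand = 26 * 127.298 = 3309.748 L/min
Total = 3309.748 + 453.034 = 3762.782 L/min

3762.782 L/min


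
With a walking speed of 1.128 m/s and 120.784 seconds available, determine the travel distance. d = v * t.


d = 1.128 * 120.784 = 136.24 m

136.24 m


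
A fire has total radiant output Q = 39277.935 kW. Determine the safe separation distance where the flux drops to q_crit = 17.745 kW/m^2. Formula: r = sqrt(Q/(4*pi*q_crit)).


4*pi*q_crit = 222.99
Q/(4*pi*q_crit) = 176.14
r = sqrt(176.14) = 13.272 m

13.272 m


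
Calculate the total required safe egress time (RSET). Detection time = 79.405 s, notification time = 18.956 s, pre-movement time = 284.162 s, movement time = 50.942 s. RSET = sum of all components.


Total = 79.405 + 18.956 + 284.162 + 50.942 = 433.465 s

433.465 s


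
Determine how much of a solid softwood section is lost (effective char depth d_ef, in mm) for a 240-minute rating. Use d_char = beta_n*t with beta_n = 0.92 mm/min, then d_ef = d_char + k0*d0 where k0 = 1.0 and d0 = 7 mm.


d_char = 0.92 * 240 = 220.8 mm
d_ef = 220.8 + 1.0*7 = 227.8 mm

227.8 mm


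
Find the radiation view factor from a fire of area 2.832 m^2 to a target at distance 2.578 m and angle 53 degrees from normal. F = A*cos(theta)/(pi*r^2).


cos(53 deg) = 0.60182
pi*r^2 = 20.879
F = 2.832 * 0.60182 / 20.879 = 0.081628

0.081628


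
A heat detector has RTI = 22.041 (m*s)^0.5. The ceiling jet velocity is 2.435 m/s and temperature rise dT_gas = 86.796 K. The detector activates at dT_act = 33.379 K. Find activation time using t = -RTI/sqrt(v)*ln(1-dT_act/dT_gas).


dT_act/dT_gas = 0.38457
ln(1 - 0.38457) = -0.48543
t = -22.041 / sqrt(2.435) * -0.48543 = 6.8566 s

6.8566 s


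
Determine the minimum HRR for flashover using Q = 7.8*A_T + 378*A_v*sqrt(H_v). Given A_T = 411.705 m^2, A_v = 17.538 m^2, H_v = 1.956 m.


7.8*A_T = 3211.299
sqrt(H_v) = 1.3986
378*A_v*sqrt(H_v) = 9271.6
Q = 3211.299 + 9271.6 = 12483 kW

12483 kW


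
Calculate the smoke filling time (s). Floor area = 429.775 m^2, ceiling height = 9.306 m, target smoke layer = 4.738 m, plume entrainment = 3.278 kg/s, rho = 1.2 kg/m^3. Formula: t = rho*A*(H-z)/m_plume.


H - z = 4.568 m
t = 1.2 * 429.775 * 4.568 / 3.278 = 718.69 s

718.69 s


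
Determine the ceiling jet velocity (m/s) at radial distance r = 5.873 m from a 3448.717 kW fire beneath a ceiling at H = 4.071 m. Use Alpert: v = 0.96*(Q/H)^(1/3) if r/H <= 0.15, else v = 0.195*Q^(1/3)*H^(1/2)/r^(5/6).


r/H = 5.873 / 4.071 = 1.4426
r/H > 0.15, so v = 0.195*Q^(1/3)*H^(1/2)/r^(5/6)
Q^(1/3) = 15.108
H^(1/2) = 2.0177
r^(5/6) = 4.3724
v = 0.195 * 15.108 * 2.0177 / 4.3724 = 1.3595 m/s

1.3595 m/s


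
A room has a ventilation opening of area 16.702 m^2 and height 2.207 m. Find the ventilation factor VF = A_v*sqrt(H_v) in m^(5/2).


sqrt(H_v) = 1.4856
VF = 16.702 * 1.4856 = 24.812 m^(5/2)

24.812 m^(5/2)


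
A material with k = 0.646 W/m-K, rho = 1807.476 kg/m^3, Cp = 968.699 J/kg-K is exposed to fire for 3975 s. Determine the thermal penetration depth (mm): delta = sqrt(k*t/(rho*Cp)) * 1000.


alpha = 0.646 / (1807.476 * 968.699) = 3.6895e-07 m^2/s
alpha * t = 0.0014666
delta = sqrt(0.0014666) * 1000 = 38.296 mm

38.296 mm


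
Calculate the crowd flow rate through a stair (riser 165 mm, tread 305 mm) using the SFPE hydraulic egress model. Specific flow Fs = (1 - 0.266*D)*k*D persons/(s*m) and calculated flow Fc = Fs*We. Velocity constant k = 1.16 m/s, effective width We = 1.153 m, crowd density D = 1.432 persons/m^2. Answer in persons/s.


1 - 0.266*D = 1 - 0.266*1.432 = 0.61909
Fs = 0.61909 * 1.16 * 1.432 = 1.0284 persons/(s*m)
Fc = 1.0284 * 1.153 = 1.1857 persons/s

1.1857 persons/s


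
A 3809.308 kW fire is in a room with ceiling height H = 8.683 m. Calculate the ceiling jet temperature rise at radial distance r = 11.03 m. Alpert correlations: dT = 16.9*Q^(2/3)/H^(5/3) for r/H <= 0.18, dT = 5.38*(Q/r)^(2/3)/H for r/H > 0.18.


r/H = 11.03 / 8.683 = 1.2703
r/H > 0.18, so dT = 5.38*(Q/r)^(2/3)/H
Q/r = 345.36
(Q/r)^(2/3) = 49.224
dT = 5.38 * 49.224 / 8.683 = 30.500 K

30.500 K


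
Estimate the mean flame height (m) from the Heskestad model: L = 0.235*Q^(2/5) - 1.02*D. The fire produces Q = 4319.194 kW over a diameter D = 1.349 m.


Q^(2/5) = 28.455
0.235 * Q^(2/5) = 6.6870
1.02 * D = 1.3760
L = 5.3110 m

5.3110 m


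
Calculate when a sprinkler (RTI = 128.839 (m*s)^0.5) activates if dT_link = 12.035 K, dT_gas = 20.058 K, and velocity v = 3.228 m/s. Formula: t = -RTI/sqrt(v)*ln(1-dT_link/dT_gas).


dT_link/dT_gas = 0.60001
ln(1 - 0.60001) = -0.91632
t = -128.839 / sqrt(3.228) * -0.91632 = 65.709 s

65.709 s


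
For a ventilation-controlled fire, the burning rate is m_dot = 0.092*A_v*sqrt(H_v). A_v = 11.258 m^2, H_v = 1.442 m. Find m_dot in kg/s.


sqrt(H_v) = 1.2008
m_dot = 0.092 * 11.258 * 1.2008 = 1.2437 kg/s

1.2437 kg/s


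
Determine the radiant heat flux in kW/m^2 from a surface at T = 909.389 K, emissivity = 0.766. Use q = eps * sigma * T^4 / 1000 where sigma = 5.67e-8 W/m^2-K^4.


T^4 = 6.8391e+11
q = 0.766 * 5.67e-8 * 6.8391e+11 / 1000 = 29.704 kW/m^2

29.704 kW/m^2


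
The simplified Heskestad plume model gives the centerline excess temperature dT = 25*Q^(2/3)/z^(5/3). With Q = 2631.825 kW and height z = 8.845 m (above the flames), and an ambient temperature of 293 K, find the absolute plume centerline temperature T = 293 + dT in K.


Q^(2/3) = 190.62
z^(5/3) = 37.829
dT = 25 * 190.62 / 37.829 = 125.97 K
T = 293 + 125.97 = 418.97 K

418.97 K


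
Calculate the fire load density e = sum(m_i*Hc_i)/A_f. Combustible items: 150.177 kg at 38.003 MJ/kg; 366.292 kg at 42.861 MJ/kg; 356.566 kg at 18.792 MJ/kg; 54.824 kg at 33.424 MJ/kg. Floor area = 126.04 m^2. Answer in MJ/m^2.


Total energy = 150.177*38.003 + 366.292*42.861 + 356.566*18.792 + 54.824*33.424
= 5707.177 + 15699.64 + 6700.588 + 1832.437
= 29939.84 MJ
e = 29939.84 / 126.04 = 237.54 MJ/m^2

237.54 MJ/m^2


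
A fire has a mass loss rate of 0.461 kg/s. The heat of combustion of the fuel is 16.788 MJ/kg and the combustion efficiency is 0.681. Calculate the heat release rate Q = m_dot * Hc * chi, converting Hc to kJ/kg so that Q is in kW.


Hc = 16.788 MJ/kg = 16.788 * 1000 kJ/kg = 16788 kJ/kg
Q = 0.461 kg/s * 16788 kJ/kg * 0.681 = 5270.4 kW

5270.4 kW


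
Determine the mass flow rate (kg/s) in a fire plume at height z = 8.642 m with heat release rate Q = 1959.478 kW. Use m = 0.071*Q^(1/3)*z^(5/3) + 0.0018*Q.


Q^(1/3) = 12.514
z^(5/3) = 36.393
First term = 0.071 * 12.514 * 36.393 = 32.334
Second term = 0.0018 * 1959.478 = 3.5271
m = 35.861 kg/s

35.861 kg/s


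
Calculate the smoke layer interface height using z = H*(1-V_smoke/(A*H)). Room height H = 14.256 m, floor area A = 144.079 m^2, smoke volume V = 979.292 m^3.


V/(A*H) = 0.47678
1 - 0.47678 = 0.52322
z = 14.256 * 0.52322 = 7.4591 m

7.4591 m


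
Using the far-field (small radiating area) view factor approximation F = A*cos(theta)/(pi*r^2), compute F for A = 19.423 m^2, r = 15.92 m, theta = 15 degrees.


cos(15 deg) = 0.96593
pi*r^2 = 796.23
F = 19.423 * 0.96593 / 796.23 = 0.023563

0.023563


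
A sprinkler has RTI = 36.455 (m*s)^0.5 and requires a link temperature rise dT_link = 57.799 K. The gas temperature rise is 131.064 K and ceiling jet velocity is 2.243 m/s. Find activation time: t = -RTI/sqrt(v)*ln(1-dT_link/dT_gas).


dT_link/dT_gas = 0.44100
ln(1 - 0.44100) = -0.58160
t = -36.455 / sqrt(2.243) * -0.58160 = 14.157 s

14.157 s


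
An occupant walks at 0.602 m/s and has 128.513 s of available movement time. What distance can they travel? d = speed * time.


d = 0.602 * 128.513 = 77.365 m

77.365 m


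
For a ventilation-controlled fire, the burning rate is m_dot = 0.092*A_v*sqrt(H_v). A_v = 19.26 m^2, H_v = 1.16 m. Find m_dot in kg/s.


sqrt(H_v) = 1.0770
m_dot = 0.092 * 19.26 * 1.0770 = 1.9084 kg/s

1.9084 kg/s


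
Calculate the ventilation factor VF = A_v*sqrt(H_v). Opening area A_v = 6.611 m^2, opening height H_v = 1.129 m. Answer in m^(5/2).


sqrt(H_v) = 1.0625
VF = 6.611 * 1.0625 = 7.0245 m^(5/2)

7.0245 m^(5/2)


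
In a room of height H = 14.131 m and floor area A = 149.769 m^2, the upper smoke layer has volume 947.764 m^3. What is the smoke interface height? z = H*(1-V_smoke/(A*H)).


V/(A*H) = 0.44782
1 - 0.44782 = 0.55218
z = 14.131 * 0.55218 = 7.8028 m

7.8028 m


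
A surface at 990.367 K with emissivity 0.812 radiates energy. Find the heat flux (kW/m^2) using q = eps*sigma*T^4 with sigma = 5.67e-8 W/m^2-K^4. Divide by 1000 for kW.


T^4 = 9.6202e+11
q = 0.812 * 5.67e-8 * 9.6202e+11 / 1000 = 44.292 kW/m^2

44.292 kW/m^2


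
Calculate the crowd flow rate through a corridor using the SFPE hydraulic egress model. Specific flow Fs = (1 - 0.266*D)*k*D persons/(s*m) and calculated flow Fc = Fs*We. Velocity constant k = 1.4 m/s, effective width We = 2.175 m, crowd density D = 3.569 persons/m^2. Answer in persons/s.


1 - 0.266*D = 1 - 0.266*3.569 = 0.050646
Fs = 0.050646 * 1.4 * 3.569 = 0.25306 persons/(s*m)
Fc = 0.25306 * 2.175 = 0.55040 persons/s

0.55040 persons/s


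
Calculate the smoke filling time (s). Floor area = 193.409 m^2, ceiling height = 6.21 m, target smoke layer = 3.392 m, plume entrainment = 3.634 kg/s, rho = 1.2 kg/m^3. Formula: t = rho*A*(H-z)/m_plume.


H - z = 2.818 m
t = 1.2 * 193.409 * 2.818 / 3.634 = 179.98 s

179.98 s


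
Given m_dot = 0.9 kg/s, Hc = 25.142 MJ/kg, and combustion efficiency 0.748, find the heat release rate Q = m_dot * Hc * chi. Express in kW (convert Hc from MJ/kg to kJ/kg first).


Hc = 25.142 MJ/kg = 25.142 * 1000 kJ/kg = 25142 kJ/kg
Q = 0.9 kg/s * 25142 kJ/kg * 0.748 = 16926 kW

16926 kW


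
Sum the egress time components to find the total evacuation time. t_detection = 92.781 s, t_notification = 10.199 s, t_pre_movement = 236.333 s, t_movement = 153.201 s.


Total = 92.781 + 10.199 + 236.333 + 153.201 = 492.514 s

492.514 s


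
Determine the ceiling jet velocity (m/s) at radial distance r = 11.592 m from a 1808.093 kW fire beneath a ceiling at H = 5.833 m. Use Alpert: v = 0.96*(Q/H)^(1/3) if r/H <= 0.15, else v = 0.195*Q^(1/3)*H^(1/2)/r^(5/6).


r/H = 11.592 / 5.833 = 1.9873
r/H > 0.15, so v = 0.195*Q^(1/3)*H^(1/2)/r^(5/6)
Q^(1/3) = 12.183
H^(1/2) = 2.4152
r^(5/6) = 7.7055
v = 0.195 * 12.183 * 2.4152 / 7.7055 = 0.74460 m/s

0.74460 m/s


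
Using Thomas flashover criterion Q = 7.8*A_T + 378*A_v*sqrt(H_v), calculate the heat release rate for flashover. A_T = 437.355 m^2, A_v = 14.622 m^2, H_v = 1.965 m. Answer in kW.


7.8*A_T = 3411.369
sqrt(H_v) = 1.4018
378*A_v*sqrt(H_v) = 7747.8
Q = 3411.369 + 7747.8 = 11159 kW

11159 kW


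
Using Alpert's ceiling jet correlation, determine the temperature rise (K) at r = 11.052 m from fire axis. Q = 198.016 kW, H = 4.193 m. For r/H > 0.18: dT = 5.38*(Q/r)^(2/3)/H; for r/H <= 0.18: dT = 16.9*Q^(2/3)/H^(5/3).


r/H = 11.052 / 4.193 = 2.6358
r/H > 0.18, so dT = 5.38*(Q/r)^(2/3)/H
Q/r = 17.917
(Q/r)^(2/3) = 6.8471
dT = 5.38 * 6.8471 / 4.193 = 8.7854 K

8.7854 K


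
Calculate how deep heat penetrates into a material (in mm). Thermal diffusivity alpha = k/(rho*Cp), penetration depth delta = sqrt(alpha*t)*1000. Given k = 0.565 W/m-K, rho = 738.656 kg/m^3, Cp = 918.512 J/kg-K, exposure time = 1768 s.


alpha = 0.565 / (738.656 * 918.512) = 8.3276e-07 m^2/s
alpha * t = 0.0014723
delta = sqrt(0.0014723) * 1000 = 38.371 mm

38.371 mm


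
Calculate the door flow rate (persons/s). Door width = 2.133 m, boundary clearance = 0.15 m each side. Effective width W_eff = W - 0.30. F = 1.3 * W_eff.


W_eff = 2.133 - 0.30 = 1.833 m
F = 1.3 * 1.833 = 2.3829 persons/s

2.3829 persons/s


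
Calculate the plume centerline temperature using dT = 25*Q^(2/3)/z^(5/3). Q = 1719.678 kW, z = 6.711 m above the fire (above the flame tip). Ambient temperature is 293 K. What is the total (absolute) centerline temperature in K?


Q^(2/3) = 143.54
z^(5/3) = 23.877
dT = 25 * 143.54 / 23.877 = 150.29 K
T = 293 + 150.29 = 443.29 K

443.29 K


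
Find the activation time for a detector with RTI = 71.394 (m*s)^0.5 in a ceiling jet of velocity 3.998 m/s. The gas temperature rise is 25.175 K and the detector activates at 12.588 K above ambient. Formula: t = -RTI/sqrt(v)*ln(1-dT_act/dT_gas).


dT_act/dT_gas = 0.50002
ln(1 - 0.50002) = -0.69319
t = -71.394 / sqrt(3.998) * -0.69319 = 24.751 s

24.751 s


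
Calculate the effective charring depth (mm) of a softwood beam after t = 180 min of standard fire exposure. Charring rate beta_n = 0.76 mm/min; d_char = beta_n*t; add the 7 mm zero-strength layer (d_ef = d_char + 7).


d_char = 0.76 * 180 = 136.8 mm
d_ef = 136.8 + 1.0*7 = 143.8 mm

143.8 mm


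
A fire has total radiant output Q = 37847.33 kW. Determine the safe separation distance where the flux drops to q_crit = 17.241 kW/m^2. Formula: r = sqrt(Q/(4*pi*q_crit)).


4*pi*q_crit = 216.66
Q/(4*pi*q_crit) = 174.69
r = sqrt(174.69) = 13.217 m

13.217 m


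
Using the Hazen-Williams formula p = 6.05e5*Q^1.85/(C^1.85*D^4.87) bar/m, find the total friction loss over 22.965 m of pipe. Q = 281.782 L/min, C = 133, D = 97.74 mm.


Q^1.85 = 34067
C^1.85 = 8494.3
D^4.87 = 4.9165e+09
p/m = 0.00049353 bar/m
p_total = 0.00049353 * 22.965 = 0.011334 bar

0.011334 bar


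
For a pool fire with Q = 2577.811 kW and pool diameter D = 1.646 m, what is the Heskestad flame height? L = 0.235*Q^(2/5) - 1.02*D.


Q^(2/5) = 23.147
0.235 * Q^(2/5) = 5.4396
1.02 * D = 1.6789
L = 3.7607 m

3.7607 m


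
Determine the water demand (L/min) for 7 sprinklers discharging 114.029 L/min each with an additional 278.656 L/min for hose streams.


Sprinkler demand = 7 * 114.029 = 798.203 L/min
Total = 798.203 + 278.656 = 1076.859 L/min

1076.859 L/min


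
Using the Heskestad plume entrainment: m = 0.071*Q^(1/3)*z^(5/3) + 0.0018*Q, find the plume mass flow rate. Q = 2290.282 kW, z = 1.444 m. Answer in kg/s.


Q^(1/3) = 13.181
z^(5/3) = 1.8448
First term = 0.071 * 13.181 * 1.8448 = 1.7265
Second term = 0.0018 * 2290.282 = 4.1225
m = 5.8490 kg/s

5.8490 kg/s


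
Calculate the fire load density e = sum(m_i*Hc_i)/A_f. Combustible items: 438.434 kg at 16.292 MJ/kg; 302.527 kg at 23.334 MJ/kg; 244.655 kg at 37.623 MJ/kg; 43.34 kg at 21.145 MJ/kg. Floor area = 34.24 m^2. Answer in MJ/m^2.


Total energy = 438.434*16.292 + 302.527*23.334 + 244.655*37.623 + 43.34*21.145
= 7142.967 + 7059.165 + 9204.655 + 916.4243
= 24323.21 MJ
e = 24323.21 / 34.24 = 710.37 MJ/m^2

710.37 MJ/m^2


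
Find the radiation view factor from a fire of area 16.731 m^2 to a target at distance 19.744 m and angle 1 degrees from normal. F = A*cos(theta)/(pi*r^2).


cos(1 deg) = 0.99985
pi*r^2 = 1224.7
F = 16.731 * 0.99985 / 1224.7 = 0.013660

0.013660


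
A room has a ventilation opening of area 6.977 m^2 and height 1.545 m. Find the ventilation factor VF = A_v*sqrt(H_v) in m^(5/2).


sqrt(H_v) = 1.2430
VF = 6.977 * 1.2430 = 8.6723 m^(5/2)

8.6723 m^(5/2)


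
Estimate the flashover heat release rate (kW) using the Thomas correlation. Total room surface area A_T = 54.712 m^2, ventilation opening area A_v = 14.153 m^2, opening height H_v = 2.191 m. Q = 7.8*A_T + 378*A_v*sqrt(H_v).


7.8*A_T = 426.75
sqrt(H_v) = 1.4802
378*A_v*sqrt(H_v) = 7918.8
Q = 426.75 + 7918.8 = 8345.6 kW

8345.6 kW


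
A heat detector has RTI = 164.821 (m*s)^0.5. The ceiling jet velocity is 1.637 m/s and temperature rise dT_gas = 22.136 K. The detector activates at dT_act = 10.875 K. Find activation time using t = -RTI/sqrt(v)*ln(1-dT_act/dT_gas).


dT_act/dT_gas = 0.49128
ln(1 - 0.49128) = -0.67586
t = -164.821 / sqrt(1.637) * -0.67586 = 87.065 s

87.065 s


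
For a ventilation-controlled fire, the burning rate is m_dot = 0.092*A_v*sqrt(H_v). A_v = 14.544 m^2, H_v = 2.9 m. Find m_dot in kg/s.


sqrt(H_v) = 1.7029
m_dot = 0.092 * 14.544 * 1.7029 = 2.2786 kg/s

2.2786 kg/s


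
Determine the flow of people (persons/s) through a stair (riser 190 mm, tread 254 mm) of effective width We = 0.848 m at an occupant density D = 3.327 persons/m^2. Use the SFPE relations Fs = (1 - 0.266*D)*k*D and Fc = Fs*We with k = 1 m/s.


1 - 0.266*D = 1 - 0.266*3.327 = 0.11502
Fs = 0.11502 * 1 * 3.327 = 0.38266 persons/(s*m)
Fc = 0.38266 * 0.848 = 0.32450 persons/s

0.32450 persons/s


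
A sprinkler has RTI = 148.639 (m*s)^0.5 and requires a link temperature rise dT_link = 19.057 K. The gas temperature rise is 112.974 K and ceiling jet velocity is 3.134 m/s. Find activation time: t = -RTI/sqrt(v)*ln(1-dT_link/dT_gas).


dT_link/dT_gas = 0.16868
ln(1 - 0.16868) = -0.18475
t = -148.639 / sqrt(3.134) * -0.18475 = 15.512 s

15.512 s


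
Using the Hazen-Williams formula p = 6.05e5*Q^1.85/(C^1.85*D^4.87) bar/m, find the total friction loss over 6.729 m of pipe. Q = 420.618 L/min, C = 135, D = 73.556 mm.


Q^1.85 = 71481
C^1.85 = 8732.1
D^4.87 = 1.2315e+09
p/m = 0.0040216 bar/m
p_total = 0.0040216 * 6.729 = 0.027061 bar

0.027061 bar


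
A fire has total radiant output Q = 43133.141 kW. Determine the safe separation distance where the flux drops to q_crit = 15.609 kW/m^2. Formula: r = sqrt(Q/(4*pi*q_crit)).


4*pi*q_crit = 196.15
Q/(4*pi*q_crit) = 219.90
r = sqrt(219.90) = 14.829 m

14.829 m


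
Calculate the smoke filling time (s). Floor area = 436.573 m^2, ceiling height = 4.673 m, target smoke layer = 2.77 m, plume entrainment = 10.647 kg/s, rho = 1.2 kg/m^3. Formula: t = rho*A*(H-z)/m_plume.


H - z = 1.903 m
t = 1.2 * 436.573 * 1.903 / 10.647 = 93.637 s

93.637 s


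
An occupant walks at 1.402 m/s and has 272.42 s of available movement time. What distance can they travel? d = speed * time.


d = 1.402 * 272.42 = 381.93 m

381.93 m


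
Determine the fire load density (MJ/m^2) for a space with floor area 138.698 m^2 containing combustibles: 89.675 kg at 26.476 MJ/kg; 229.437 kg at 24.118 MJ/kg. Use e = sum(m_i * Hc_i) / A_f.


Total energy = 89.675*26.476 + 229.437*24.118
= 2374.235 + 5533.562
= 7907.797 MJ
e = 7907.797 / 138.698 = 57.014 MJ/m^2

57.014 MJ/m^2


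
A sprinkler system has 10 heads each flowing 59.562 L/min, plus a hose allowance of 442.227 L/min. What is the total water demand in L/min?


Sprinkler demand = 10 * 59.562 = 595.62 L/min
Total = 595.62 + 442.227 = 1037.847 L/min

1037.847 L/min


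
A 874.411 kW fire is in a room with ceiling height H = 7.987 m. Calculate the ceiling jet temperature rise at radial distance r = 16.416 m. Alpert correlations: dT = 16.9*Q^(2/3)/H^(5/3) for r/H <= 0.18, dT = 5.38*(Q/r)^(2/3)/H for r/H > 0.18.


r/H = 16.416 / 7.987 = 2.0553
r/H > 0.18, so dT = 5.38*(Q/r)^(2/3)/H
Q/r = 53.266
(Q/r)^(2/3) = 14.157
dT = 5.38 * 14.157 / 7.987 = 9.5360 K

9.5360 K


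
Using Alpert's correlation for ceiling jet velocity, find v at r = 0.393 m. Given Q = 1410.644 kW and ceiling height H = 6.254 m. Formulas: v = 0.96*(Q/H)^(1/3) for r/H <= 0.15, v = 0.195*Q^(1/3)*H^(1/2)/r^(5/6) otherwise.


r/H = 0.393 / 6.254 = 0.062840
r/H <= 0.15, so v = 0.96*(Q/H)^(1/3)
Q/H = 225.56
(Q/H)^(1/3) = 6.0872
v = 0.96 * 6.0872 = 5.8437 m/s

5.8437 m/s


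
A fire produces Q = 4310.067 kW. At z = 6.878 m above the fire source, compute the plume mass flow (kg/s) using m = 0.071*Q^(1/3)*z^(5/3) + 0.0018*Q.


Q^(1/3) = 16.274
z^(5/3) = 24.875
First term = 0.071 * 16.274 * 24.875 = 28.742
Second term = 0.0018 * 4310.067 = 7.7581
m = 36.501 kg/s

36.501 kg/s


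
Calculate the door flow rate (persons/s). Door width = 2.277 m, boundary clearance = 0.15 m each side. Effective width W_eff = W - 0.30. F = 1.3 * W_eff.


W_eff = 2.277 - 0.30 = 1.977 m
F = 1.3 * 1.977 = 2.5701 persons/s

2.5701 persons/s


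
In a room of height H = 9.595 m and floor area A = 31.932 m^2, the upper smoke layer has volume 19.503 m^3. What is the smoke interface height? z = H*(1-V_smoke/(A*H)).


V/(A*H) = 0.063655
1 - 0.063655 = 0.93635
z = 9.595 * 0.93635 = 8.9842 m

8.9842 m


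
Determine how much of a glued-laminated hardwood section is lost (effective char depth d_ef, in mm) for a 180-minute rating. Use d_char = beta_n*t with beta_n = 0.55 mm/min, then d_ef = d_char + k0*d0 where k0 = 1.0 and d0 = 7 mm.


d_char = 0.55 * 180 = 99 mm
d_ef = 99 + 1.0*7 = 106 mm

106 mm


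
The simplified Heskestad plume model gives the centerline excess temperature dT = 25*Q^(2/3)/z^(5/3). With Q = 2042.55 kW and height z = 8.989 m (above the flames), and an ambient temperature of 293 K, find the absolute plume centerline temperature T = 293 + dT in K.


Q^(2/3) = 160.98
z^(5/3) = 38.861
dT = 25 * 160.98 / 38.861 = 103.56 K
T = 293 + 103.56 = 396.56 K

396.56 K


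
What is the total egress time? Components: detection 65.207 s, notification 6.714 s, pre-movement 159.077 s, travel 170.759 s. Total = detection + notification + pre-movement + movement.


Total = 65.207 + 6.714 + 159.077 + 170.759 = 401.757 s

401.757 s


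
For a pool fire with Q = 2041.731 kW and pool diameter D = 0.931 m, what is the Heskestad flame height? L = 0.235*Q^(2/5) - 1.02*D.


Q^(2/5) = 21.086
0.235 * Q^(2/5) = 4.9553
1.02 * D = 0.94962
L = 4.0056 m

4.0056 m


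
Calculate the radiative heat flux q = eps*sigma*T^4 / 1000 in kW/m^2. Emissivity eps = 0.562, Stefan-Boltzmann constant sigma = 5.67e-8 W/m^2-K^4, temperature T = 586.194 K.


T^4 = 1.1808e+11
q = 0.562 * 5.67e-8 * 1.1808e+11 / 1000 = 3.7626 kW/m^2

3.7626 kW/m^2


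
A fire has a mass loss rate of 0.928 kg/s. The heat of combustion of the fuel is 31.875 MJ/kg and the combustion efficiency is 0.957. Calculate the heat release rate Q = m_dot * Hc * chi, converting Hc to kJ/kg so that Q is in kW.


Hc = 31.875 MJ/kg = 31.875 * 1000 kJ/kg = 31875 kJ/kg
Q = 0.928 kg/s * 31875 kJ/kg * 0.957 = 28308.06 kW

28308.06 kW


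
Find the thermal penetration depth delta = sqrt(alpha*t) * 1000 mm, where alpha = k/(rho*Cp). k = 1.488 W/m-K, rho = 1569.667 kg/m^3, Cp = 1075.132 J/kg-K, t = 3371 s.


alpha = 1.488 / (1569.667 * 1075.132) = 8.8173e-07 m^2/s
alpha * t = 0.0029723
delta = sqrt(0.0029723) * 1000 = 54.519 mm

54.519 mm


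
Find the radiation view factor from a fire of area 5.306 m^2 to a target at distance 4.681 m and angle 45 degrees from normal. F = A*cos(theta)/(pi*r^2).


cos(45 deg) = 0.70711
pi*r^2 = 68.838
F = 5.306 * 0.70711 / 68.838 = 0.054504

0.054504


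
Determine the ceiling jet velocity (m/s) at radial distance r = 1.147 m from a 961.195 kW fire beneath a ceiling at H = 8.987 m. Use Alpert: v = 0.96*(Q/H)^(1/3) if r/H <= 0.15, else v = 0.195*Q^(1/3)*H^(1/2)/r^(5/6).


r/H = 1.147 / 8.987 = 0.12763
r/H <= 0.15, so v = 0.96*(Q/H)^(1/3)
Q/H = 106.95
(Q/H)^(1/3) = 4.7468
v = 0.96 * 4.7468 = 4.5569 m/s

4.5569 m/s


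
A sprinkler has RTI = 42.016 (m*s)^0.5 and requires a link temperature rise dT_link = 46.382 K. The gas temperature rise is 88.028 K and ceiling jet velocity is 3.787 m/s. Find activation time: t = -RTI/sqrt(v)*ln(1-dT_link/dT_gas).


dT_link/dT_gas = 0.52690
ln(1 - 0.52690) = -0.74845
t = -42.016 / sqrt(3.787) * -0.74845 = 16.160 s

16.160 s


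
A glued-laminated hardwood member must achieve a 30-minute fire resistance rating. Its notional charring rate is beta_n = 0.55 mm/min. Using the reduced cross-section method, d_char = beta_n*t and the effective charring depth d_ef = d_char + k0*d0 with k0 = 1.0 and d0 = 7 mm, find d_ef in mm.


d_char = 0.55 * 30 = 16.5 mm
d_ef = 16.5 + 1.0*7 = 23.5 mm

23.5 mm


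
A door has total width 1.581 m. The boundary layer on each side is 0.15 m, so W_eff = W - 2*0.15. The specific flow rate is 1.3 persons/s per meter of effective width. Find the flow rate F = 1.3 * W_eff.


W_eff = 1.581 - 0.30 = 1.281 m
F = 1.3 * 1.281 = 1.6653 persons/s

1.6653 persons/s


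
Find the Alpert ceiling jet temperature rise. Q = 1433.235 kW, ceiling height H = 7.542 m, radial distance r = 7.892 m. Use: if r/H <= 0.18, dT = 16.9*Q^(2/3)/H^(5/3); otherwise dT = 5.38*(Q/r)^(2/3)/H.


r/H = 7.892 / 7.542 = 1.0464
r/H > 0.18, so dT = 5.38*(Q/r)^(2/3)/H
Q/r = 181.61
(Q/r)^(2/3) = 32.069
dT = 5.38 * 32.069 / 7.542 = 22.876 K

22.876 K


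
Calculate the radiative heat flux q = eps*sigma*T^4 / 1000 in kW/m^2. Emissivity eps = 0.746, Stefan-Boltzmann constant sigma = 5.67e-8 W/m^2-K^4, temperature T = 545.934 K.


T^4 = 8.8830e+10
q = 0.746 * 5.67e-8 * 8.8830e+10 / 1000 = 3.7574 kW/m^2

3.7574 kW/m^2
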